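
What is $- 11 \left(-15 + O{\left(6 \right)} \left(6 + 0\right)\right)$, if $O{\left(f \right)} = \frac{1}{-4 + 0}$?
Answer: $\frac{363}{2} \approx 181.5$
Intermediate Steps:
$O{\left(f \right)} = - \frac{1}{4}$ ($O{\left(f \right)} = \frac{1}{-4} = - \frac{1}{4}$)
$- 11 \left(-15 + O{\left(6 \right)} \left(6 + 0\right)\right) = - 11 \left(-15 - \frac{6 + 0}{4}\right) = - 11 \left(-15 - \frac{3}{2}\right) = \left(-11\right) \left(- \frac{33}{2}\right) = \frac{363}{2}$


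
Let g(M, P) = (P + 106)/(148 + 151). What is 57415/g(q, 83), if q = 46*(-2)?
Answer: 17167085/189 ≈ 90831.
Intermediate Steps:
q = -92
g(M, P) = 106/299 + P/299 (g(M, P) = (106 + P)/299 = (106 + P)*(1/299) = 106/299 + P/299)
57415/g(q, 83) = 57415/(106/299 + (1/299)*83) = 57415/(106/299 + 83/299) = 57415/(189/299) = 57415*(299/189) = 17167085/189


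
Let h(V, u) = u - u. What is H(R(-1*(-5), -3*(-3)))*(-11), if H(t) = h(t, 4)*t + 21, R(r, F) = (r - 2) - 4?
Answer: -231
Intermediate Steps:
h(V, u) = 0
R(r, F) = -6 + r (R(r, F) = (-2 + r) - 4 = -6 + r)
H(t) = 21 (H(t) = 0*t + 21 = 0 + 21 = 21)
H(R(-1*(-5), -3*(-3)))*(-11) = 21*(-11) = -231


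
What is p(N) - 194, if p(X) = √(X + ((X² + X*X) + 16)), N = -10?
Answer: -194 + √206 ≈ -179.65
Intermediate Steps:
p(X) = √(16 + X + 2*X²) (p(X) = √(X + ((X² + X²) + 16)) = √(X + (2*X² + 16)) = √(X + (16 + 2*X²)) = √(16 + X + 2*X²))
p(N) - 194 = √(16 - 10 + 2*(-10)²) - 194 = √(16 - 10 + 2*100) - 194 = √(16 - 10 + 200) - 194 = √206 - 194 = -194 + √206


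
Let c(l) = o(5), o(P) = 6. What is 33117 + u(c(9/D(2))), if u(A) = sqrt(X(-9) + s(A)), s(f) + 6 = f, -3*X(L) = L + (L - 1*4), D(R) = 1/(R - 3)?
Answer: 33117 + sqrt(66)/3 ≈ 33120.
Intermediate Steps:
D(R) = 1/(-3 + R)
X(L) = 4/3 - 2*L/3 (X(L) = -(L + (L - 1*4))/3 = -(L + (L - 4))/3 = -(L + (-4 + L))/3 = -(-4 + 2*L)/3 = 4/3 - 2*L/3)
s(f) = -6 + f
c(l) = 6
u(A) = sqrt(4/3 + A) (u(A) = sqrt((4/3 - 2/3*(-9)) + (-6 + A)) = sqrt((4/3 + 6) + (-6 + A)) = sqrt(22/3 + (-6 + A)) = sqrt(4/3 + A))
33117 + u(c(9/D(2))) = 33117 + sqrt(12 + 9*6)/3 = 33117 + sqrt(12 + 54)/3 = 33117 + sqrt(66)/3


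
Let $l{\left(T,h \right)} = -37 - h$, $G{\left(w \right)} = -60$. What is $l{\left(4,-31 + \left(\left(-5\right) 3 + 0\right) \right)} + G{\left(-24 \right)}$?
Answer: $-51$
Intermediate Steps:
$l{\left(4,-31 + \left(\left(-5\right) 3 + 0\right) \right)} + G{\left(-24 \right)} = \left(-37 - \left(-31 + \left(\left(-5\right) 3 + 0\right)\right)\right) - 60 = \left(-37 - \left(-31 + \left(-15 + 0\right)\right)\right) - 60 = \left(-37 - \left(-31 - 15\right)\right) - 60 = \left(-37 - -46\right) - 60 = \left(-37 + 46\right) - 60 = 9 - 60 = -51$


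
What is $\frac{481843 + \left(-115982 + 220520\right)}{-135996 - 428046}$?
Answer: $- \frac{586381}{564042} \approx -1.0396$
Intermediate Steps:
$\frac{481843 + \left(-115982 + 220520\right)}{-135996 - 428046} = \frac{481843 + 104538}{-564042} = 586381 \left(- \frac{1}{564042}\right) = - \frac{586381}{564042}$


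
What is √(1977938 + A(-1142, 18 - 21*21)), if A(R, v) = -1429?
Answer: √1976509 ≈ 1405.9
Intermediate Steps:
√(1977938 + A(-1142, 18 - 21*21)) = √(1977938 - 1429) = √1976509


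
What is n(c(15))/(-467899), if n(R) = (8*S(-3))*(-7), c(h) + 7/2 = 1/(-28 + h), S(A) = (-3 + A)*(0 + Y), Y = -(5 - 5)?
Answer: 0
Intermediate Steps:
Y = 0 (Y = -1*0 = 0)
S(A) = 0 (S(A) = (-3 + A)*(0 + 0) = (-3 + A)*0 = 0)
c(h) = -7/2 + 1/(-28 + h)
n(R) = 0 (n(R) = (8*0)*(-7) = 0*(-7) = 0)
n(c(15))/(-467899) = 0/(-467899) = 0*(-1/467899) = 0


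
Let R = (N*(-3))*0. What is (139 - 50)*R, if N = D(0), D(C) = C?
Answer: 0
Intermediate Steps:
N = 0
R = 0 (R = (0*(-3))*0 = 0*0 = 0)
(139 - 50)*R = (139 - 50)*0 = 89*0 = 0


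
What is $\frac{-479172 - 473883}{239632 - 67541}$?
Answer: $- \frac{953055}{172091} \approx -5.5381$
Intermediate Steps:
$\frac{-479172 - 473883}{239632 - 67541} = - \frac{953055}{172091}$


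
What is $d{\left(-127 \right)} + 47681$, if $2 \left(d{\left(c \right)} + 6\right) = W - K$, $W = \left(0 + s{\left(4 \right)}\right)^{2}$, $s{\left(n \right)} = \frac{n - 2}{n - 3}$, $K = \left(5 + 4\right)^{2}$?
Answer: $\frac{95273}{2} \approx 47637.0$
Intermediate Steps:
$K = 81$ ($K = 9^{2} = 81$)
$s{\left(n \right)} = \frac{-2 + n}{-3 + n}$
$W = 4$ ($W = \left(0 + \frac{-2 + 4}{-3 + 4}\right)^{2} = \left(0 + 1^{-1} \cdot 2\right)^{2} = \left(0 + 1 \cdot 2\right)^{2} = \left(0 + 2\right)^{2} = 2^{2} = 4$)
$d{\left(c \right)} = - \frac{89}{2}$ ($d{\left(c \right)} = -6 + \frac{4 - 81}{2} = -6 + \frac{1}{2} \left(-77\right) = -6 - \frac{77}{2} = - \frac{89}{2}$)
$d{\left(-127 \right)} + 47681 = - \frac{89}{2} + 47681 = \frac{95273}{2}$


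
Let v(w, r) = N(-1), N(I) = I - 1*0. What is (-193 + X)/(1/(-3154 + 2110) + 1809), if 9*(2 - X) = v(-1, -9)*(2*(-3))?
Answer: -40020/377719 ≈ -0.10595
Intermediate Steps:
N(I) = I (N(I) = I + 0 = I)
v(w, r) = -1
X = 4/3 (X = 2 - (-1)*2*(-3)/9 = 2 - (-1)*(-6)/9 = 2 - ⅑*6 = 2 - ⅔ = 4/3 ≈ 1.3333)
(-193 + X)/(1/(-3154 + 2110) + 1809) = (-193 + 4/3)/(1/(-3154 + 2110) + 1809) = -575/(3*(1/(-1044) + 1809)) = -575/(3*(-1/1044 + 1809)) = -575/(3*1888595/1044) = -575/3*1044/1888595 = -40020/377719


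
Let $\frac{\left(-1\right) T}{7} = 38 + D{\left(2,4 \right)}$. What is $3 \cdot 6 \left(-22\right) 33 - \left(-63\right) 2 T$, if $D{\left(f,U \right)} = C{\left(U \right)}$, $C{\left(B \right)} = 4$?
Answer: $-50112$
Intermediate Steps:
$D{\left(f,U \right)} = 4$
$T = -294$ ($T = - 7 \left(38 + 4\right) = \left(-7\right) 42 = -294$)
$3 \cdot 6 \left(-22\right) 33 - \left(-63\right) 2 T = 3 \cdot 6 \left(-22\right) 33 - \left(-63\right) 2 \left(-294\right) = 18 \left(-22\right) 33 - \left(-126\right) \left(-294\right) = \left(-396\right) 33 - 37044 = -13068 - 37044 = -50112$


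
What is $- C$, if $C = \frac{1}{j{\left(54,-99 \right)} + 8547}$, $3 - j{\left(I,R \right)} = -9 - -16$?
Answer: $- \frac{1}{8543} \approx -0.00011705$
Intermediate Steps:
$j{\left(I,R \right)} = -4$ ($j{\left(I,R \right)} = 3 - \left(-9 - -16\right) = 3 - \left(-9 + 16\right) = 3 - 7 = -4$)
$C = \frac{1}{8543}$ ($C = \frac{1}{-4 + 8547} = \frac{1}{8543} \approx 0.00011705$)
$- C = \left(-1\right) \frac{1}{8543} = - \frac{1}{8543}$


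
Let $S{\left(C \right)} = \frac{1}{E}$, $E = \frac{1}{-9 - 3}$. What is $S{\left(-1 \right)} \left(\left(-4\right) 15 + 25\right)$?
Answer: $420$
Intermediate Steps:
$E = - \frac{1}{12}$ ($E = \frac{1}{-12} = - \frac{1}{12} \approx -0.083333$)
$S{\left(C \right)} = -12$ ($S{\left(C \right)} = \frac{1}{- \frac{1}{12}} = -12$)
$S{\left(-1 \right)} \left(\left(-4\right) 15 + 25\right) = - 12 \left(\left(-4\right) 15 + 25\right) = - 12 \left(-60 + 25\right) = \left(-12\right) \left(-35\right) = 420$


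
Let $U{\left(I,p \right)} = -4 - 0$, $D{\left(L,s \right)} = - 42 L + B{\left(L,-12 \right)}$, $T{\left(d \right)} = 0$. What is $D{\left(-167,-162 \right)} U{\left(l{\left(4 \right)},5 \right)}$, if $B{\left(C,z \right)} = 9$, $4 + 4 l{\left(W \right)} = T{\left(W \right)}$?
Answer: $-28092$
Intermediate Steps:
$l{\left(W \right)} = -1$ ($l{\left(W \right)} = -1 + \frac{1}{4} \cdot 0 = -1 + 0 = -1$)
$D{\left(L,s \right)} = 9 - 42 L$ ($D{\left(L,s \right)} = - 42 L + 9 = 9 - 42 L$)
$U{\left(I,p \right)} = -4$ ($U{\left(I,p \right)} = -4 + 0 = -4$)
$D{\left(-167,-162 \right)} U{\left(l{\left(4 \right)},5 \right)} = \left(9 - -7014\right) \left(-4\right) = \left(9 + 7014\right) \left(-4\right) = 7023 \left(-4\right) = -28092$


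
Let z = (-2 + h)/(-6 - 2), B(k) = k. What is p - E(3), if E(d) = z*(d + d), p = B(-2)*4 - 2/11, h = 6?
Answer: -57/11 ≈ -5.1818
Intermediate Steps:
z = -½ (z = (-2 + 6)/(-6 - 2) = 4/(-8) = 4*(-⅛) = -½ ≈ -0.50000)
p = -90/11 (p = -2*4 - 2/11 = -8 - 2*1/11 = -8 - 2/11 = -90/11 ≈ -8.1818)
E(d) = -d (E(d) = -(d + d)/2 = -d)
p - E(3) = -90/11 - (-1)*3 = -90/11 - 1*(-3) = -90/11 + 3 = -57/11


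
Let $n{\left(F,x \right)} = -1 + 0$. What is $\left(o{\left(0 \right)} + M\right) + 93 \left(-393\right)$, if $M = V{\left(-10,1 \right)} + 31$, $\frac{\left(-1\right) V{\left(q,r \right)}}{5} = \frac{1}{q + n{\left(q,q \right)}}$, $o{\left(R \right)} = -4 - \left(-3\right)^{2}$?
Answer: $- \frac{401836}{11} \approx -36531.0$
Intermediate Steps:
$o{\left(R \right)} = -13$ ($o{\left(R \right)} = -4 - 9 = -13$)
$n{\left(F,x \right)} = -1$
$V{\left(q,r \right)} = - \frac{5}{-1 + q}$ ($V{\left(q,r \right)} = - \frac{5}{q - 1} = - \frac{5}{-1 + q}$)
$M = \frac{346}{11}$ ($M = - \frac{5}{-1 - 10} + 31 = - \frac{5}{-11} + 31 = \left(-5\right) \left(- \frac{1}{11}\right) + 31 = \frac{5}{11} + 31 = \frac{346}{11} \approx 31.455$)
$\left(o{\left(0 \right)} + M\right) + 93 \left(-393\right) = \left(-13 + \frac{346}{11}\right) + 93 \left(-393\right) = \frac{203}{11} - 36549 = - \frac{401836}{11}$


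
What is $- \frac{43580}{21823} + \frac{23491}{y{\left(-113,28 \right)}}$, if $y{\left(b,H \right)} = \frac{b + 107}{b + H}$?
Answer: $\frac{43574486425}{130938} \approx 3.3279 \cdot 10^{5}$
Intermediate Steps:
$y{\left(b,H \right)} = \frac{107 + b}{H + b}$
$- \frac{43580}{21823} + \frac{23491}{y{\left(-113,28 \right)}} = - \frac{43580}{21823} + \frac{23491}{\frac{1}{28 - 113} \left(107 - 113\right)} = \left(-43580\right) \frac{1}{21823} + \frac{23491}{\frac{1}{-85} \left(-6\right)} = - \frac{43580}{21823} + \frac{23491}{\left(- \frac{1}{85}\right) \left(-6\right)} = - \frac{43580}{21823} + \frac{23491}{\frac{6}{85}} = - \frac{43580}{21823} + 23491 \cdot \frac{85}{6} = - \frac{43580}{21823} + \frac{1996735}{6} = \frac{43574486425}{130938}$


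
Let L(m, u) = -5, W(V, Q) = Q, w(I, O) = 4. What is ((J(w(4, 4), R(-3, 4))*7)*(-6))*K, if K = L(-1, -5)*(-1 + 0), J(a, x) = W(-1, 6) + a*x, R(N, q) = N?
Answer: 1260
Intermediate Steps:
J(a, x) = 6 + a*x
K = 5 (K = -5*(-1 + 0) = -5*(-1) = 5)
((J(w(4, 4), R(-3, 4))*7)*(-6))*K = (((6 + 4*(-3))*7)*(-6))*5 = (((6 - 12)*7)*(-6))*5 = (-6*7*(-6))*5 = -42*(-6)*5 = 252*5 = 1260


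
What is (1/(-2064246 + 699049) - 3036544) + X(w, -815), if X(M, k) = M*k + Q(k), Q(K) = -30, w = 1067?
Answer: -5332703852264/1365197 ≈ -3.9062e+6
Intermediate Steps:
X(M, k) = -30 + M*k (X(M, k) = M*k - 30 = -30 + M*k)
(1/(-2064246 + 699049) - 3036544) + X(w, -815) = (1/(-2064246 + 699049) - 3036544) + (-30 + 1067*(-815)) = (1/(-1365197) - 3036544) + (-30 - 869605) = (-1/1365197 - 3036544) - 869635 = -4145480759169/1365197 - 869635 = -5332703852264/1365197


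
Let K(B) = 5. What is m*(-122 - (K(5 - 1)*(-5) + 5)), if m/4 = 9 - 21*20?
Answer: 167688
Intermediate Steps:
m = -1644 (m = 4*(9 - 21*20) = 4*(9 - 420) = 4*(-411) = -1644)
m*(-122 - (K(5 - 1)*(-5) + 5)) = -1644*(-122 - (5*(-5) + 5)) = -1644*(-122 - (-25 + 5)) = -1644*(-122 - 1*(-20)) = -1644*(-122 + 20) = -1644*(-102) = 167688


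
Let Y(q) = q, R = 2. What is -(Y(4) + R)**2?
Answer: -36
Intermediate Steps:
-(Y(4) + R)**2 = -(4 + 2)**2 = -1*6**2 = -1*36 = -36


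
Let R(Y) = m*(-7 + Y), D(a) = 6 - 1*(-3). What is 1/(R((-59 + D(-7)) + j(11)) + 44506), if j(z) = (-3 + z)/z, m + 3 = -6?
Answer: 11/495137 ≈ 2.2216e-5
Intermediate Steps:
m = -9 (m = -3 - 6 = -9)
j(z) = (-3 + z)/z
D(a) = 9 (D(a) = 6 + 3 = 9)
R(Y) = 63 - 9*Y (R(Y) = -9*(-7 + Y) = 63 - 9*Y)
1/(R((-59 + D(-7)) + j(11)) + 44506) = 1/((63 - 9*((-59 + 9) + (-3 + 11)/11)) + 44506) = 1/((63 - 9*(-50 + (1/11)*8)) + 44506) = 1/((63 - 9*(-50 + 8/11)) + 44506) = 1/((63 - 9*(-542/11)) + 44506) = 1/((63 + 4878/11) + 44506) = 1/(5571/11 + 44506) = 1/(495137/11) = 11/495137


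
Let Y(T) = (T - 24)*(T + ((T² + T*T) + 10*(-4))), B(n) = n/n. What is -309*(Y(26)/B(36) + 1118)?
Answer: -1172346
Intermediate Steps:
B(n) = 1
Y(T) = (-24 + T)*(-40 + T + 2*T²) (Y(T) = (-24 + T)*(T + ((T² + T²) - 40)) = (-24 + T)*(T + (2*T² - 40)) = (-24 + T)*(T + (-40 + 2*T²)) = (-24 + T)*(-40 + T + 2*T²))
-309*(Y(26)/B(36) + 1118) = -309*((960 - 64*26 - 47*26² + 2*26³)/1 + 1118) = -309*((960 - 1664 - 47*676 + 2*17576)*1 + 1118) = -309*((960 - 1664 - 31772 + 35152)*1 + 1118) = -309*(2676*1 + 1118) = -309*(2676 + 1118) = -309*3794 = -1172346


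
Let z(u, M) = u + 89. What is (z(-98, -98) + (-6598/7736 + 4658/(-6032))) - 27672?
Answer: -80735601021/2916472 ≈ -27683.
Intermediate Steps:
z(u, M) = 89 + u
(z(-98, -98) + (-6598/7736 + 4658/(-6032))) - 27672 = ((89 - 98) + (-6598/7736 + 4658/(-6032))) - 27672 = (-9 + (-6598*1/7736 + 4658*(-1/6032))) - 27672 = (-9 + (-3299/3868 - 2329/3016)) - 27672 = (-9 - 4739589/2916472) - 27672 = -30987837/2916472 - 27672 = -80735601021/2916472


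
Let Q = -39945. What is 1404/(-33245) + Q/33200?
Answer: -54983373/44149360 ≈ -1.2454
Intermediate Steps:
1404/(-33245) + Q/33200 = 1404/(-33245) - 39945/33200 = 1404*(-1/33245) - 39945*1/33200 = -1404/33245 - 7989/6640 = -54983373/44149360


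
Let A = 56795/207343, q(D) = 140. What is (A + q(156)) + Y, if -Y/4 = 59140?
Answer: -49019975265/207343 ≈ -2.3642e+5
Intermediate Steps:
Y = -236560 (Y = -4*59140 = -236560)
A = 56795/207343 (A = 56795*(1/207343) = 56795/207343 ≈ 0.27392)
(A + q(156)) + Y = (56795/207343 + 140) - 236560 = 29084815/207343 - 236560 = -49019975265/207343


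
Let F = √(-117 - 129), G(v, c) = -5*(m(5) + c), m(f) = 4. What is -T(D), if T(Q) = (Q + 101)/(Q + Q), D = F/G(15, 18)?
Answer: -½ - 5555*I*√246/246 ≈ -0.5 - 354.17*I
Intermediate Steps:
G(v, c) = -20 - 5*c (G(v, c) = -5*(4 + c) = -20 - 5*c)
F = I*√246 (F = √(-246) = I*√246 ≈ 15.684*I)
D = -I*√246/110 (D = (I*√246)/(-20 - 5*18) = (I*√246)/(-20 - 90) = (I*√246)/(-110) = (I*√246)*(-1/110) = -I*√246/110 ≈ -0.14259*I)
T(Q) = (101 + Q)/(2*Q) (T(Q) = (101 + Q)/((2*Q)) = (101 + Q)*(1/(2*Q)) = (101 + Q)/(2*Q))
-T(D) = -(101 - I*√246/110)/(2*((-I*√246/110))) = -55*I*√246/123*(101 - I*√246/110)/2 = -55*I*√246*(101 - I*√246/110)/246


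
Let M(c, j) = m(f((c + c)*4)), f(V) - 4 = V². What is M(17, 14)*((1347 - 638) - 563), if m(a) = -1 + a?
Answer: 2700854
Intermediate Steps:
f(V) = 4 + V²
M(c, j) = 3 + 64*c² (M(c, j) = -1 + (4 + ((c + c)*4)²) = -1 + (4 + ((2*c)*4)²) = -1 + (4 + (8*c)²) = -1 + (4 + 64*c²) = 3 + 64*c²)
M(17, 14)*((1347 - 638) - 563) = (3 + 64*17²)*((1347 - 638) - 563) = (3 + 64*289)*(709 - 563) = (3 + 18496)*146 = 18499*146 = 2700854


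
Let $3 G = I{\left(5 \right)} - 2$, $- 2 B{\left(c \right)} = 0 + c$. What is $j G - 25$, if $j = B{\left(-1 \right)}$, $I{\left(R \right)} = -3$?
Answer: $- \frac{155}{6} \approx -25.833$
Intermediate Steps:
$B{\left(c \right)} = - \frac{c}{2}$ ($B{\left(c \right)} = - \frac{0 + c}{2} = - \frac{c}{2}$)
$j = \frac{1}{2}$ ($j = \left(- \frac{1}{2}\right) \left(-1\right) = \frac{1}{2} \approx 0.5$)
$G = - \frac{5}{3}$ ($G = \frac{-3 - 2}{3} = \frac{1}{3} \left(-5\right) = - \frac{5}{3} \approx -1.6667$)
$j G - 25 = \frac{1}{2} \left(- \frac{5}{3}\right) - 25 = - \frac{5}{6} - 25 = - \frac{155}{6}$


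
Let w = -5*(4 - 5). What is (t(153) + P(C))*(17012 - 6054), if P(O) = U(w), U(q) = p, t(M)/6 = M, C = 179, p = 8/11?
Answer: 110741548/11 ≈ 1.0067e+7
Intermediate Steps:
p = 8/11 (p = 8*(1/11) = 8/11 ≈ 0.72727)
w = 5 (w = -5*(-1) = 5)
t(M) = 6*M
U(q) = 8/11
P(O) = 8/11
(t(153) + P(C))*(17012 - 6054) = (6*153 + 8/11)*(17012 - 6054) = (918 + 8/11)*10958 = (10106/11)*10958 = 110741548/11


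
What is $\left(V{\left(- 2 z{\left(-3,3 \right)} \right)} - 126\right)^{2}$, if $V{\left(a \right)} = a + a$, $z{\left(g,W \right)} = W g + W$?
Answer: $10404$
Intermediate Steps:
$z{\left(g,W \right)} = W + W g$
$V{\left(a \right)} = 2 a$
$\left(V{\left(- 2 z{\left(-3,3 \right)} \right)} - 126\right)^{2} = \left(2 \left(- 2 \cdot 3 \left(1 - 3\right)\right) - 126\right)^{2} = \left(2 \left(- 2 \cdot 3 \left(-2\right)\right) - 126\right)^{2} = \left(2 \left(\left(-2\right) \left(-6\right)\right) - 126\right)^{2} = \left(2 \cdot 12 - 126\right)^{2} = \left(24 - 126\right)^{2} = \left(-102\right)^{2} = 10404$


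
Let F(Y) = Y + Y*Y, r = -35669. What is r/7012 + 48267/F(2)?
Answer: 56372365/7012 ≈ 8039.4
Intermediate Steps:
F(Y) = Y + Y²
r/7012 + 48267/F(2) = -35669/7012 + 48267/((2*(1 + 2))) = -35669*1/7012 + 48267/((2*3)) = -35669/7012 + 48267/6 = -35669/7012 + 48267*(⅙) = -35669/7012 + 16089/2 = 56372365/7012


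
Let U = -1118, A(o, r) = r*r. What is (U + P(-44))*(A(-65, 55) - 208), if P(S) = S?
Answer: -3273354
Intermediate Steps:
A(o, r) = r²
(U + P(-44))*(A(-65, 55) - 208) = (-1118 - 44)*(55² - 208) = -1162*(3025 - 208) = -1162*2817 = -3273354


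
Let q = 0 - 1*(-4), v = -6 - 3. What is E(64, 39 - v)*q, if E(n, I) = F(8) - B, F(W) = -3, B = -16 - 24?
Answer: 148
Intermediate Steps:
B = -40
v = -9
E(n, I) = 37 (E(n, I) = -3 - 1*(-40) = -3 + 40 = 37)
q = 4 (q = 0 + 4 = 4)
E(64, 39 - v)*q = 37*4 = 148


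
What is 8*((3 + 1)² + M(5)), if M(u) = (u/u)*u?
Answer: 168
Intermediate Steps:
M(u) = u (M(u) = 1*u = u)
8*((3 + 1)² + M(5)) = 8*((3 + 1)² + 5) = 8*(4² + 5) = 8*(16 + 5) = 8*21 = 168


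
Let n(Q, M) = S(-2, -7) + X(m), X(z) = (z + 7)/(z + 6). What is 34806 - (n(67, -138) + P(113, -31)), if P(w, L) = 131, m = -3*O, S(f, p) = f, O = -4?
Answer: 624167/18 ≈ 34676.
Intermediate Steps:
m = 12 (m = -3*(-4) = 12)
X(z) = (7 + z)/(6 + z)
n(Q, M) = -17/18 (n(Q, M) = -2 + (7 + 12)/(6 + 12) = -2 + 19/18 = -17/18)
34806 - (n(67, -138) + P(113, -31)) = 34806 - (-17/18 + 131) = 34806 - 1*2341/18 = 34806 - 2341/18 = 624167/18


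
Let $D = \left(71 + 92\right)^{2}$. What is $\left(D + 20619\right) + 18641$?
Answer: $65829$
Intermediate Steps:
$D = 26569$ ($D = 163^{2} = 26569$)
$\left(D + 20619\right) + 18641 = \left(26569 + 20619\right) + 18641 = 47188 + 18641 = 65829$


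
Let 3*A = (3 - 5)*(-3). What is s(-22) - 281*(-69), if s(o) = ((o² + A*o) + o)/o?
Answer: 19370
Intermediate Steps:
A = 2 (A = ((3 - 5)*(-3))/3 = (-2*(-3))/3 = (⅓)*6 = 2)
s(o) = (o² + 3*o)/o (s(o) = ((o² + 2*o) + o)/o = (o² + 3*o)/o)
s(-22) - 281*(-69) = (3 - 22) - 281*(-69) = -19 + 19389 = 19370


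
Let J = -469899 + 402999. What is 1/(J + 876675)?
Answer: 1/809775 ≈ 1.2349e-6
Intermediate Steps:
J = -66900
1/(J + 876675) = 1/(-66900 + 876675) = 1/809775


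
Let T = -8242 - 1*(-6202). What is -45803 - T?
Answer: -43763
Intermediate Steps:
T = -2040 (T = -8242 + 6202 = -2040)
-45803 - T = -45803 - 1*(-2040) = -45803 + 2040 = -43763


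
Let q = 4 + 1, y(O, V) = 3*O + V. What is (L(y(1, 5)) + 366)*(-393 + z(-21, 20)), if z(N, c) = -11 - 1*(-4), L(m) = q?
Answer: -148400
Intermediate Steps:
y(O, V) = V + 3*O
q = 5
L(m) = 5
z(N, c) = -7 (z(N, c) = -11 + 4 = -7)
(L(y(1, 5)) + 366)*(-393 + z(-21, 20)) = (5 + 366)*(-393 - 7) = 371*(-400) = -148400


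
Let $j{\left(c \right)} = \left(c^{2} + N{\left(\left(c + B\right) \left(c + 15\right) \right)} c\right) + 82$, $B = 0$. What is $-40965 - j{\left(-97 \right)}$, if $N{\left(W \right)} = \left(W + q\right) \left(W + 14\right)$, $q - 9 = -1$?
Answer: $6153747496$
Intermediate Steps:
$q = 8$ ($q = 9 - 1 = 8$)
$N{\left(W \right)} = \left(8 + W\right) \left(14 + W\right)$ ($N{\left(W \right)} = \left(W + 8\right) \left(W + 14\right) = \left(8 + W\right) \left(14 + W\right)$)
$j{\left(c \right)} = 82 + c^{2} + c \left(112 + c^{2} \left(15 + c\right)^{2} + 22 c \left(15 + c\right)\right)$ ($j{\left(c \right)} = \left(c^{2} + \left(112 + \left(\left(c + 0\right) \left(c + 15\right)\right)^{2} + 22 \left(c + 0\right) \left(c + 15\right)\right) c\right) + 82 = \left(c^{2} + \left(112 + \left(c \left(15 + c\right)\right)^{2} + 22 c \left(15 + c\right)\right) c\right) + 82 = \left(c^{2} + \left(112 + c^{2} \left(15 + c\right)^{2} + 22 c \left(15 + c\right)\right) c\right) + 82 = \left(c^{2} + c \left(112 + c^{2} \left(15 + c\right)^{2} + 22 c \left(15 + c\right)\right)\right) + 82 = 82 + c^{2} + c \left(112 + c^{2} \left(15 + c\right)^{2} + 22 c \left(15 + c\right)\right)$)
$-40965 - j{\left(-97 \right)} = -40965 - \left(82 + \left(-97\right)^{5} + 30 \left(-97\right)^{4} + 112 \left(-97\right) + 247 \left(-97\right)^{3} + 331 \left(-97\right)^{2}\right) = -40965 - \left(82 - 8587340257 + 30 \cdot 88529281 - 10864 + 247 \left(-912673\right) + 331 \cdot 9409\right) = -40965 - \left(82 - 8587340257 + 2655878430 - 10864 - 225430231 + 3114379\right) = -40965 - -6153788461 = -40965 + 6153788461 = 6153747496$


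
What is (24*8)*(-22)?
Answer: -4224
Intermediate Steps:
(24*8)*(-22) = 192*(-22) = -4224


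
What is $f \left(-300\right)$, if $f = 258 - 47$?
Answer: $-63300$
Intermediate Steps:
$f = 211$
$f \left(-300\right) = 211 \left(-300\right) = -63300$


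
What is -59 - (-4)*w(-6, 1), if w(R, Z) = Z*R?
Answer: -83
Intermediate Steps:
w(R, Z) = R*Z
-59 - (-4)*w(-6, 1) = -59 - (-4)*(-6*1) = -59 - (-4)*(-6) = -59 - 1*24 = -59 - 24 = -83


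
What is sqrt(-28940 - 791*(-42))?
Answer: sqrt(4282) ≈ 65.437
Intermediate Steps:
sqrt(-28940 - 791*(-42)) = sqrt(-28940 + 33222) = sqrt(4282)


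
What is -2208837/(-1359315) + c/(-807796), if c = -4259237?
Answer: 2524644811969/366016406580 ≈ 6.8976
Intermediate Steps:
-2208837/(-1359315) + c/(-807796) = -2208837/(-1359315) - 4259237/(-807796) = -2208837*(-1/1359315) - 4259237*(-1/807796) = 736279/453105 + 4259237/807796 = 2524644811969/366016406580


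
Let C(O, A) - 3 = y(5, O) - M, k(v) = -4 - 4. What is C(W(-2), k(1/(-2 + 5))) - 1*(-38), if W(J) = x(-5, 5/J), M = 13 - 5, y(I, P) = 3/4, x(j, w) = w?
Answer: 135/4 ≈ 33.750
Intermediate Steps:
y(I, P) = ¾ (y(I, P) = 3*(¼) = ¾)
M = 8
W(J) = 5/J
k(v) = -8
C(O, A) = -17/4 (C(O, A) = 3 + (¾ - 1*8) = 3 + (¾ - 8) = 3 - 29/4 = -17/4)
C(W(-2), k(1/(-2 + 5))) - 1*(-38) = -17/4 - 1*(-38) = -17/4 + 38 = 135/4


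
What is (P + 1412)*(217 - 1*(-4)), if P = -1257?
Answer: 34255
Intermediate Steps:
(P + 1412)*(217 - 1*(-4)) = (-1257 + 1412)*(217 - 1*(-4)) = 155*(217 + 4) = 155*221 = 34255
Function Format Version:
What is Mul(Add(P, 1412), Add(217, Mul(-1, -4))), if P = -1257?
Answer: 34255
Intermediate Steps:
Mul(Add(P, 1412), Add(217, Mul(-1, -4))) = Mul(Add(-1257, 1412), Add(217, Mul(-1, -4))) = Mul(155, Add(217, 4)) = Mul(155, 221) = 34255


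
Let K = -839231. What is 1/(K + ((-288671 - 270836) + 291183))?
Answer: -1/1107555 ≈ -9.0289e-7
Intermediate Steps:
1/(K + ((-288671 - 270836) + 291183)) = 1/(-839231 + ((-288671 - 270836) + 291183)) = 1/(-839231 + (-559507 + 291183)) = 1/(-839231 - 268324) = 1/(-1107555) = -1/1107555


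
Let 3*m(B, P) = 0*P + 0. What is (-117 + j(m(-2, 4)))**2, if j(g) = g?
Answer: 13689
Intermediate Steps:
m(B, P) = 0 (m(B, P) = (0*P + 0)/3 = (0 + 0)/3 = (1/3)*0 = 0)
(-117 + j(m(-2, 4)))**2 = (-117 + 0)**2 = (-117)**2 = 13689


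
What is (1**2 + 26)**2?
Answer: 729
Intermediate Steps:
(1**2 + 26)**2 = (1 + 26)**2 = 27**2 = 729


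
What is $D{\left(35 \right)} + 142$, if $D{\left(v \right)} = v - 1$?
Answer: $176$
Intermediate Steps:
$D{\left(v \right)} = -1 + v$
$D{\left(35 \right)} + 142 = \left(-1 + 35\right) + 142 = 34 + 142 = 176$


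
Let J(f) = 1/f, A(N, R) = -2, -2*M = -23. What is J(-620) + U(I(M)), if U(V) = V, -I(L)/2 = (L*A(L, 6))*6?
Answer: 171119/620 ≈ 276.00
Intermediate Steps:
M = 23/2 (M = -½*(-23) = 23/2 ≈ 11.500)
I(L) = 24*L (I(L) = -2*L*(-2)*6 = -2*(-2*L)*6 = -(-24)*L = 24*L)
J(-620) + U(I(M)) = 1/(-620) + 24*(23/2) = -1/620 + 276 = 171119/620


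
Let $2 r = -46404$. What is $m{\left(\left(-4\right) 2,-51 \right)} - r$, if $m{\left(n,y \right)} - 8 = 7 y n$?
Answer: $26066$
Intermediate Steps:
$m{\left(n,y \right)} = 8 + 7 n y$ ($m{\left(n,y \right)} = 8 + 7 y n = 8 + 7 n y$)
$r = -23202$ ($r = \frac{1}{2} \left(-46404\right) = -23202$)
$m{\left(\left(-4\right) 2,-51 \right)} - r = \left(8 + 7 \left(\left(-4\right) 2\right) \left(-51\right)\right) - -23202 = \left(8 + 7 \left(-8\right) \left(-51\right)\right) + 23202 = \left(8 + 2856\right) + 23202 = 2864 + 23202 = 26066$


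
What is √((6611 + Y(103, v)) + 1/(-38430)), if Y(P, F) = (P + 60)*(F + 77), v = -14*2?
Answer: √2395474863530/12810 ≈ 120.82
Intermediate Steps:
v = -28
Y(P, F) = (60 + P)*(77 + F)
√((6611 + Y(103, v)) + 1/(-38430)) = √((6611 + (4620 + 60*(-28) + 77*103 - 28*103)) + 1/(-38430)) = √((6611 + (4620 - 1680 + 7931 - 2884)) - 1/38430) = √((6611 + 7987) - 1/38430) = √(14598 - 1/38430) = √(561001139/38430) = √2395474863530/12810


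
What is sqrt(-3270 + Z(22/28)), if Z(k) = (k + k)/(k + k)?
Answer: I*sqrt(3269) ≈ 57.175*I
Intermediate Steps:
Z(k) = 1 (Z(k) = (2*k)/((2*k)) = (2*k)*(1/(2*k)) = 1)
sqrt(-3270 + Z(22/28)) = sqrt(-3270 + 1) = sqrt(-3269) = I*sqrt(3269)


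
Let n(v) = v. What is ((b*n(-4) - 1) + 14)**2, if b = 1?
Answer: 81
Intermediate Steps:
((b*n(-4) - 1) + 14)**2 = ((1*(-4) - 1) + 14)**2 = ((-4 - 1) + 14)**2 = (-5 + 14)**2 = 9**2 = 81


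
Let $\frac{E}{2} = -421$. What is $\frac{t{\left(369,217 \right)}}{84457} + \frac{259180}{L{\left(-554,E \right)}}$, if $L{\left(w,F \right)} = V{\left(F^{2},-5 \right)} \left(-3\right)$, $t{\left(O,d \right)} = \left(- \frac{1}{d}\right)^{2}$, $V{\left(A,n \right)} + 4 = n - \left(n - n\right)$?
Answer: $\frac{1030757738528167}{107378883171} \approx 9599.3$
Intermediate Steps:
$E = -842$ ($E = 2 \left(-421\right) = -842$)
$V{\left(A,n \right)} = -4 + n$ ($V{\left(A,n \right)} = -4 + \left(n - \left(n - n\right)\right) = -4 + \left(n - 0\right) = -4 + \left(n + 0\right) = -4 + n$)
$t{\left(O,d \right)} = \frac{1}{d^{2}}$
$L{\left(w,F \right)} = 27$ ($L{\left(w,F \right)} = \left(-4 - 5\right) \left(-3\right) = \left(-9\right) \left(-3\right) = 27$)
$\frac{t{\left(369,217 \right)}}{84457} + \frac{259180}{L{\left(-554,E \right)}} = \frac{1}{47089 \cdot 84457} + \frac{259180}{27} = \frac{1}{47089} \cdot \frac{1}{84457} + 259180 \cdot \frac{1}{27} = \frac{1}{3976995673} + \frac{259180}{27} = \frac{1030757738528167}{107378883171}$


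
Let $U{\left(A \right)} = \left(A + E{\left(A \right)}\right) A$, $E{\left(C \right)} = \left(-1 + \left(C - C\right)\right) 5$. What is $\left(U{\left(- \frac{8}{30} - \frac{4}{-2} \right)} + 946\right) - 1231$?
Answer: $- \frac{65399}{225} \approx -290.66$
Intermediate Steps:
$E{\left(C \right)} = -5$ ($E{\left(C \right)} = \left(-1 + 0\right) 5 = \left(-1\right) 5 = -5$)
$U{\left(A \right)} = A \left(-5 + A\right)$ ($U{\left(A \right)} = \left(A - 5\right) A = \left(-5 + A\right) A = A \left(-5 + A\right)$)
$\left(U{\left(- \frac{8}{30} - \frac{4}{-2} \right)} + 946\right) - 1231 = \left(\left(- \frac{8}{30} - \frac{4}{-2}\right) \left(-5 - \left(-2 + \frac{4}{15}\right)\right) + 946\right) - 1231 = \left(\left(\left(-8\right) \frac{1}{30} - -2\right) \left(-5 - - \frac{26}{15}\right) + 946\right) - 1231 = \left(\left(- \frac{4}{15} + 2\right) \left(-5 + \left(- \frac{4}{15} + 2\right)\right) + 946\right) - 1231 = \left(\frac{26 \left(-5 + \frac{26}{15}\right)}{15} + 946\right) - 1231 = \left(\frac{26}{15} \left(- \frac{49}{15}\right) + 946\right) - 1231 = \left(- \frac{1274}{225} + 946\right) - 1231 = \frac{211576}{225} - 1231 = - \frac{65399}{225}$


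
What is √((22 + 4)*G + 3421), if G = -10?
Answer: √3161 ≈ 56.223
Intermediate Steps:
√((22 + 4)*G + 3421) = √((22 + 4)*(-10) + 3421) = √(26*(-10) + 3421) = √(-260 + 3421) = √3161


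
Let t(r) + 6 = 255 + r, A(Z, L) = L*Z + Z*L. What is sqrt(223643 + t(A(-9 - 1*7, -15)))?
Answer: 2*sqrt(56093) ≈ 473.68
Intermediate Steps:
A(Z, L) = 2*L*Z (A(Z, L) = L*Z + L*Z = 2*L*Z)
t(r) = 249 + r (t(r) = -6 + (255 + r) = 249 + r)
sqrt(223643 + t(A(-9 - 1*7, -15))) = sqrt(223643 + (249 + 2*(-15)*(-9 - 1*7))) = sqrt(223643 + (249 + 2*(-15)*(-9 - 7))) = sqrt(223643 + (249 + 2*(-15)*(-16))) = sqrt(223643 + (249 + 480)) = sqrt(223643 + 729) = sqrt(224372) = 2*sqrt(56093)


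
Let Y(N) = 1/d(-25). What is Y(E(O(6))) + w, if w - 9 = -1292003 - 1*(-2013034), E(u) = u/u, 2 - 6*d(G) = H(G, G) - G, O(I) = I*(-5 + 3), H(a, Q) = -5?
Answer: 2163119/3 ≈ 7.2104e+5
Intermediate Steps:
O(I) = -2*I (O(I) = I*(-2) = -2*I)
d(G) = 7/6 + G/6 (d(G) = 1/3 - (-5 - G)/6 = 1/3 + (5/6 + G/6) = 7/6 + G/6)
E(u) = 1
Y(N) = -1/3 (Y(N) = 1/(7/6 + (1/6)*(-25)) = 1/(7/6 - 25/6) = 1/(-3) = -1/3)
w = 721040 (w = 9 + (-1292003 - 1*(-2013034)) = 9 + (-1292003 + 2013034) = 9 + 721031 = 721040)
Y(E(O(6))) + w = -1/3 + 721040 = 2163119/3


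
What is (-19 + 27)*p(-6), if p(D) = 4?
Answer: 32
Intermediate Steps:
(-19 + 27)*p(-6) = (-19 + 27)*4 = 8*4 = 32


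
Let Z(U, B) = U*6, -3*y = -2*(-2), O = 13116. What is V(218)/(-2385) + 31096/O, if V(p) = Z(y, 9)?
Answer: 6189074/2606805 ≈ 2.3742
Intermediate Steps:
y = -4/3 (y = -(-2)*(-2)/3 = -⅓*4 = -4/3 ≈ -1.3333)
Z(U, B) = 6*U
V(p) = -8 (V(p) = 6*(-4/3) = -8)
V(218)/(-2385) + 31096/O = -8/(-2385) + 31096/13116 = -8*(-1/2385) + 31096*(1/13116) = 8/2385 + 7774/3279 = 6189074/2606805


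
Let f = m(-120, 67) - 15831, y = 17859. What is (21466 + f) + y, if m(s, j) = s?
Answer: 23374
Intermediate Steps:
f = -15951 (f = -120 - 15831 = -15951)
(21466 + f) + y = (21466 - 15951) + 17859 = 5515 + 17859 = 23374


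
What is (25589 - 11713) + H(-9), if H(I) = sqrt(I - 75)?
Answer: 13876 + 2*I*sqrt(21) ≈ 13876.0 + 9.1651*I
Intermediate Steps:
H(I) = sqrt(-75 + I)
(25589 - 11713) + H(-9) = (25589 - 11713) + sqrt(-75 - 9) = 13876 + sqrt(-84) = 13876 + 2*I*sqrt(21)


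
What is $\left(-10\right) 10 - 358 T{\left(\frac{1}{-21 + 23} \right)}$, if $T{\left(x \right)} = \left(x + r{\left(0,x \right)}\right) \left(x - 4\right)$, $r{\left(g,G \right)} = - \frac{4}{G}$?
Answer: $- \frac{18995}{2} \approx -9497.5$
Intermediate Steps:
$T{\left(x \right)} = \left(-4 + x\right) \left(x - \frac{4}{x}\right)$ ($T{\left(x \right)} = \left(x - \frac{4}{x}\right) \left(x - 4\right) = \left(x - \frac{4}{x}\right) \left(-4 + x\right) = \left(-4 + x\right) \left(x - \frac{4}{x}\right)$)
$\left(-10\right) 10 - 358 T{\left(\frac{1}{-21 + 23} \right)} = \left(-10\right) 10 - 358 \left(-4 + \left(\frac{1}{-21 + 23}\right)^{2} - \frac{4}{-21 + 23} + \frac{16}{\frac{1}{-21 + 23}}\right) = -100 - 358 \left(-4 + \left(\frac{1}{2}\right)^{2} - \frac{4}{2} + \frac{16}{\frac{1}{2}}\right) = -100 - 358 \left(-4 + \left(\frac{1}{2}\right)^{2} - 2 + 16 \frac{1}{\frac{1}{2}}\right) = -100 - 358 \left(-4 + \frac{1}{4} - 2 + 16 \cdot 2\right) = -100 - 358 \left(-4 + \frac{1}{4} - 2 + 32\right) = -100 - \frac{18795}{2} = - \frac{18995}{2}$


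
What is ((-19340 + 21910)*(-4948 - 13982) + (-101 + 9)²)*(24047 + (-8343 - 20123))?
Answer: 214947389484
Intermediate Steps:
((-19340 + 21910)*(-4948 - 13982) + (-101 + 9)²)*(24047 + (-8343 - 20123)) = (2570*(-18930) + (-92)²)*(24047 - 28466) = (-48650100 + 8464)*(-4419) = -48641636*(-4419) = 214947389484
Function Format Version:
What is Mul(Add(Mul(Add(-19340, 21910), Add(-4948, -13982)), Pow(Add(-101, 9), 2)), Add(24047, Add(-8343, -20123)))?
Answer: 214947389484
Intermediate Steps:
Mul(Add(Mul(Add(-19340, 21910), Add(-4948, -13982)), Pow(Add(-101, 9), 2)), Add(24047, Add(-8343, -20123))) = Mul(Add(Mul(2570, -18930), Pow(-92, 2)), Add(24047, -28466)) = Mul(Add(-48650100, 8464), -4419) = Mul(-48641636, -4419) = 214947389484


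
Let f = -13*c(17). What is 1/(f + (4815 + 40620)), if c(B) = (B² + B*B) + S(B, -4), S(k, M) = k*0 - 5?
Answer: 1/37986 ≈ 2.6325e-5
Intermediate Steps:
S(k, M) = -5 (S(k, M) = 0 - 5 = -5)
c(B) = -5 + 2*B² (c(B) = (B² + B*B) - 5 = (B² + B²) - 5 = 2*B² - 5 = -5 + 2*B²)
f = -7449 (f = -13*(-5 + 2*17²) = -13*(-5 + 2*289) = -13*(-5 + 578) = -13*573 = -7449)
1/(f + (4815 + 40620)) = 1/(-7449 + (4815 + 40620)) = 1/(-7449 + 45435) = 1/37986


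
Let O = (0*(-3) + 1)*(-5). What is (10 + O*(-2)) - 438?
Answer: -418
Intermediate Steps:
O = -5 (O = (0 + 1)*(-5) = 1*(-5) = -5)
(10 + O*(-2)) - 438 = (10 - 5*(-2)) - 438 = (10 + 10) - 438 = 20 - 438 = -418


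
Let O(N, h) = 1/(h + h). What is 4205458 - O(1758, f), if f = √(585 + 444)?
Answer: 4205458 - √21/294 ≈ 4.2055e+6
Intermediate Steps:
f = 7*√21 (f = √1029 = 7*√21 ≈ 32.078)
O(N, h) = 1/(2*h)
4205458 - O(1758, f) = 4205458 - 1/(2*(7*√21)) = 4205458 - √21/147/2 = 4205458 - √21/294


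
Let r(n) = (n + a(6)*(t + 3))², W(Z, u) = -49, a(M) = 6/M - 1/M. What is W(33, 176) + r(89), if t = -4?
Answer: 278077/36 ≈ 7724.4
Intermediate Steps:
a(M) = 5/M
r(n) = (-⅚ + n)² (r(n) = (n + (5/6)*(-4 + 3))² = (n + (5*(⅙))*(-1))² = (n + (⅚)*(-1))² = (n - ⅚)² = (-⅚ + n)²)
W(33, 176) + r(89) = -49 + (-5 + 6*89)²/36 = -49 + (-5 + 534)²/36 = -49 + (1/36)*529² = -49 + (1/36)*279841 = -49 + 279841/36 = 278077/36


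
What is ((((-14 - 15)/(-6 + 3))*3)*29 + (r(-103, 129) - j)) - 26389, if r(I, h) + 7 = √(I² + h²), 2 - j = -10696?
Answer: -36253 + 5*√1090 ≈ -36088.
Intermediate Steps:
j = 10698 (j = 2 - 1*(-10696) = 2 + 10696 = 10698)
r(I, h) = -7 + √(I² + h²)
((((-14 - 15)/(-6 + 3))*3)*29 + (r(-103, 129) - j)) - 26389 = ((((-14 - 15)/(-6 + 3))*3)*29 + ((-7 + √((-103)² + 129²)) - 1*10698)) - 26389 = ((-29/(-3)*3)*29 + ((-7 + √(10609 + 16641)) - 10698)) - 26389 = ((-29*(-⅓)*3)*29 + ((-7 + √27250) - 10698)) - 26389 = (((29/3)*3)*29 + ((-7 + 5*√1090) - 10698)) - 26389 = (29*29 + (-10705 + 5*√1090)) - 26389 = (841 + (-10705 + 5*√1090)) - 26389 = (-9864 + 5*√1090) - 26389 = -36253 + 5*√1090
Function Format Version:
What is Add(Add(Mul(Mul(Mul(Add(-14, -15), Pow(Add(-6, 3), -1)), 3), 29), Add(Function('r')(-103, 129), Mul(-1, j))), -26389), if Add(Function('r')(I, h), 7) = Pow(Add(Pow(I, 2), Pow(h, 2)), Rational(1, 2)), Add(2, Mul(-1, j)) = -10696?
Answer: Add(-36253, Mul(5, Pow(1090, Rational(1, 2)))) ≈ -36088.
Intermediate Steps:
j = 10698 (j = Add(2, Mul(-1, -10696)) = Add(2, 10696) = 10698)
Function('r')(I, h) = Add(-7, Pow(Add(Pow(I, 2), Pow(h, 2)), Rational(1, 2)))
Add(Add(Mul(Mul(Mul(Add(-14, -15), Pow(Add(-6, 3), -1)), 3), 29), Add(Function('r')(-103, 129), Mul(-1, j))), -26389) = Add(Add(Mul(Mul(Mul(Add(-14, -15), Pow(Add(-6, 3), -1)), 3), 29), Add(Add(-7, Pow(Add(Pow(-103, 2), Pow(129, 2)), Rational(1, 2))), Mul(-1, 10698))), -26389) = Add(Add(Mul(Mul(Mul(-29, Pow(-3, -1)), 3), 29), Add(Add(-7, Pow(Add(10609, 16641), Rational(1, 2))), -10698)), -26389) = Add(Add(Mul(Mul(Mul(-29, Rational(-1, 3)), 3), 29), Add(Add(-7, Pow(27250, Rational(1, 2))), -10698)), -26389) = Add(Add(Mul(Mul(Rational(29, 3), 3), 29), Add(Add(-7, Mul(5, Pow(1090, Rational(1, 2)))), -10698)), -26389) = Add(Add(Mul(29, 29), Add(-10705, Mul(5, Pow(1090, Rational(1, 2))))), -26389) = Add(Add(841, Add(-10705, Mul(5, Pow(1090, Rational(1, 2))))), -26389) = Add(Add(-9864, Mul(5, Pow(1090, Rational(1, 2)))), -26389) = Add(-36253, Mul(5, Pow(1090, Rational(1, 2))))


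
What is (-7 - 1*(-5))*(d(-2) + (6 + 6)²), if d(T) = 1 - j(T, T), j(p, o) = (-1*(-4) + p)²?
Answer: -282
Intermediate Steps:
j(p, o) = (4 + p)²
d(T) = 1 - (4 + T)²
(-7 - 1*(-5))*(d(-2) + (6 + 6)²) = (-7 - 1*(-5))*((1 - (4 - 2)²) + (6 + 6)²) = (-7 + 5)*((1 - 1*2²) + 12²) = -2*((1 - 1*4) + 144) = -2*((1 - 4) + 144) = -2*(-3 + 144) = -2*141 = -282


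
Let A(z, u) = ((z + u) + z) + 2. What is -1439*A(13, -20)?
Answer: -11512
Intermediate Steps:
A(z, u) = 2 + u + 2*z (A(z, u) = ((u + z) + z) + 2 = (u + 2*z) + 2 = 2 + u + 2*z)
-1439*A(13, -20) = -1439*(2 - 20 + 2*13) = -1439*(2 - 20 + 26) = -1439*8 = -11512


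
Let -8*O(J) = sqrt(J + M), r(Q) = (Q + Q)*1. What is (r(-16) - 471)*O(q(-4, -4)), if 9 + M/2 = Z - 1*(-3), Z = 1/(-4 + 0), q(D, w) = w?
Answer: 503*I*sqrt(66)/16 ≈ 255.4*I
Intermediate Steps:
Z = -1/4 (Z = 1/(-4) = -1/4 ≈ -0.25000)
M = -25/2 (M = -18 + 2*(-1/4 - 1*(-3)) = -18 + 2*(-1/4 + 3) = -18 + 2*(11/4) = -18 + 11/2 = -25/2 ≈ -12.500)
r(Q) = 2*Q (r(Q) = (2*Q)*1 = 2*Q)
O(J) = -sqrt(-25/2 + J)/8 (O(J) = -sqrt(J - 25/2)/8 = -sqrt(-25/2 + J)/8)
(r(-16) - 471)*O(q(-4, -4)) = (2*(-16) - 471)*(-sqrt(-50 + 4*(-4))/16) = (-32 - 471)*(-sqrt(-50 - 16)/16) = -(-503)*sqrt(-66)/16 = -(-503)*I*sqrt(66)/16 = 503*I*sqrt(66)/16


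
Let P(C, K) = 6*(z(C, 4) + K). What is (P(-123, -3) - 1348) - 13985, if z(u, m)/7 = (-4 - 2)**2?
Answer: -13839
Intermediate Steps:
z(u, m) = 252 (z(u, m) = 7*(-4 - 2)**2 = 7*(-6)**2 = 7*36 = 252)
P(C, K) = 1512 + 6*K (P(C, K) = 6*(252 + K) = 1512 + 6*K)
(P(-123, -3) - 1348) - 13985 = ((1512 + 6*(-3)) - 1348) - 13985 = ((1512 - 18) - 1348) - 13985 = (1494 - 1348) - 13985 = 146 - 13985 = -13839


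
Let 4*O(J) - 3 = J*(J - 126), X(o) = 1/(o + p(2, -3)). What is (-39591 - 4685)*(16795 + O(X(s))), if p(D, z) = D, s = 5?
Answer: -36429030934/49 ≈ -7.4345e+8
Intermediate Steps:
X(o) = 1/(2 + o) (X(o) = 1/(o + 2) = 1/(2 + o))
O(J) = ¾ + J*(-126 + J)/4 (O(J) = ¾ + (J*(J - 126))/4 = ¾ + (J*(-126 + J))/4 = ¾ + J*(-126 + J)/4)
(-39591 - 4685)*(16795 + O(X(s))) = (-39591 - 4685)*(16795 + (¾ - 63/(2*(2 + 5)) + (1/(2 + 5))²/4)) = -44276*(16795 + (¾ - 63/2/7 + (1/7)²/4)) = -44276*(16795 + (¾ - 63/2*⅐ + (⅐)²/4)) = -44276*(16795 + (¾ - 9/2 + (¼)*(1/49))) = -44276*(16795 + (¾ - 9/2 + 1/196)) = -44276*(16795 - 367/98) = -44276*1645543/98 = -36429030934/49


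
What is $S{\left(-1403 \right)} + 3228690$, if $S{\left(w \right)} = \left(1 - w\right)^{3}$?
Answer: $2770815954$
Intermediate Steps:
$S{\left(-1403 \right)} + 3228690 = - \left(-1 - 1403\right)^{3} + 3228690 = - \left(-1404\right)^{3} + 3228690 = \left(-1\right) \left(-2767587264\right) + 3228690 = 2767587264 + 3228690 = 2770815954$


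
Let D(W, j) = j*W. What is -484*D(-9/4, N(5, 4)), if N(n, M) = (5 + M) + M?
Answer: 14157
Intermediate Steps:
N(n, M) = 5 + 2*M
D(W, j) = W*j
-484*D(-9/4, N(5, 4)) = -484*(-9/4)*(5 + 2*4) = -484*(-9*¼)*(5 + 8) = -(-1089)*13 = -484*(-117/4) = 14157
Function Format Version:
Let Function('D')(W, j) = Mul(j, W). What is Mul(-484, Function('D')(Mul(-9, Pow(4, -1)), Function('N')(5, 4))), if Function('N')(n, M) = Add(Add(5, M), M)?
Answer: 14157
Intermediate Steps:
Function('N')(n, M) = Add(5, Mul(2, M))
Function('D')(W, j) = Mul(W, j)
Mul(-484, Function('D')(Mul(-9, Pow(4, -1)), Function('N')(5, 4))) = Mul(-484, Mul(Mul(-9, Pow(4, -1)), Add(5, Mul(2, 4)))) = Mul(-484, Mul(Mul(-9, Rational(1, 4)), Add(5, 8))) = Mul(-484, Mul(Rational(-9, 4), 13)) = Mul(-484, Rational(-117, 4)) = 14157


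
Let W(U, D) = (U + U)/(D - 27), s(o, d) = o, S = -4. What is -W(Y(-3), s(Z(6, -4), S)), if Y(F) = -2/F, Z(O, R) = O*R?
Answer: 4/153 ≈ 0.026144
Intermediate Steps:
W(U, D) = 2*U/(-27 + D) (W(U, D) = (2*U)/(-27 + D) = 2*U/(-27 + D))
-W(Y(-3), s(Z(6, -4), S)) = -2*(-2/(-3))/(-27 + 6*(-4)) = -2*(-2*(-⅓))/(-27 - 24) = -2*2/(3*(-51)) = -2*2*(-1)/(3*51) = -1*(-4/153) = 4/153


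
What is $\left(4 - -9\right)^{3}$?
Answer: $2197$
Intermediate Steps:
$\left(4 - -9\right)^{3} = \left(4 + 9\right)^{3} = 13^{3} = 2197$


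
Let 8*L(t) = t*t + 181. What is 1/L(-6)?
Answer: 8/217 ≈ 0.036866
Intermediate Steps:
L(t) = 181/8 + t²/8 (L(t) = (t*t + 181)/8 = (t² + 181)/8 = (181 + t²)/8 = 181/8 + t²/8)
1/L(-6) = 1/(181/8 + (⅛)*(-6)²) = 1/(181/8 + (⅛)*36) = 1/(181/8 + 9/2) = 1/(217/8) = 8/217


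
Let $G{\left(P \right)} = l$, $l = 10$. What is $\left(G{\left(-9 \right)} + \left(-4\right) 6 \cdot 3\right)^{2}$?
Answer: $3844$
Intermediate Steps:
$G{\left(P \right)} = 10$
$\left(G{\left(-9 \right)} + \left(-4\right) 6 \cdot 3\right)^{2} = \left(10 + \left(-4\right) 6 \cdot 3\right)^{2} = \left(10 - 72\right)^{2} = \left(-62\right)^{2} = 3844$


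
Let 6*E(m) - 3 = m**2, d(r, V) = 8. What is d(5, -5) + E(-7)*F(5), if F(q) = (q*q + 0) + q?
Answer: 268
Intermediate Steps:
F(q) = q + q**2 (F(q) = (q**2 + 0) + q = q**2 + q = q + q**2)
E(m) = 1/2 + m**2/6
d(5, -5) + E(-7)*F(5) = 8 + (1/2 + (1/6)*(-7)**2)*(5*(1 + 5)) = 8 + (1/2 + (1/6)*49)*(5*6) = 8 + (1/2 + 49/6)*30 = 8 + (26/3)*30 = 8 + 260 = 268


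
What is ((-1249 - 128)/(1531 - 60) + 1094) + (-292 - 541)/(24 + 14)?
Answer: 59874743/55898 ≈ 1071.1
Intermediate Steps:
((-1249 - 128)/(1531 - 60) + 1094) + (-292 - 541)/(24 + 14) = (-1377/1471 + 1094) - 833/38 = 1607897/1471 - 833/38 = 59874743/55898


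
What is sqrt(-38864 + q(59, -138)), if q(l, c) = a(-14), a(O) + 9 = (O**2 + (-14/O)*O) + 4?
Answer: I*sqrt(38687) ≈ 196.69*I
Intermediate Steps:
a(O) = -19 + O**2 (a(O) = -9 + ((O**2 + (-14/O)*O) + 4) = -9 + ((O**2 - 14) + 4) = -9 + ((-14 + O**2) + 4) = -9 + (-10 + O**2) = -19 + O**2)
q(l, c) = 177 (q(l, c) = -19 + (-14)**2 = -19 + 196 = 177)
sqrt(-38864 + q(59, -138)) = sqrt(-38864 + 177) = sqrt(-38687) = I*sqrt(38687)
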